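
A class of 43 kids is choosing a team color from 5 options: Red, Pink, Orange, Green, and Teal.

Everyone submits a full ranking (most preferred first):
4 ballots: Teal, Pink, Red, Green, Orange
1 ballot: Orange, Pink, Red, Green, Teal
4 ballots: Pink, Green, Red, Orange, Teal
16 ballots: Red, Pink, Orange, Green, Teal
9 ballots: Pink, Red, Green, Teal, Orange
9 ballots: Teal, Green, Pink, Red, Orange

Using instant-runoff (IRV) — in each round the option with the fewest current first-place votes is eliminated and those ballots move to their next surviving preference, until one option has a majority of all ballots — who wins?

Pink

Round 1: Red 16, Pink 13, Orange 1, Green 0, Teal 13. Green eliminated.
Round 2: Red 16, Pink 13, Orange 1, Teal 13. Orange eliminated.
Round 3: Red 16, Pink 14, Teal 13. Teal eliminated.
Round 4: Red 16, Pink 27. Pink has a majority (≥22).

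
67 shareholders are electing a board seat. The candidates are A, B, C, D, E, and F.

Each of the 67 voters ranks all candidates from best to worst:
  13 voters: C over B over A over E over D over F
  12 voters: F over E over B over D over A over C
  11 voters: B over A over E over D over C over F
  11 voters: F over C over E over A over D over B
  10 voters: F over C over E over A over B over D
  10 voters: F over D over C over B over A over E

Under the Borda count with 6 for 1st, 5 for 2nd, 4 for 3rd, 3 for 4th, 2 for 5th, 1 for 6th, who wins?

A: 13×4 + 12×2 + 11×5 + 11×3 + 10×3 + 10×2 = 214
B: 13×5 + 12×4 + 11×6 + 11×1 + 10×2 + 10×3 = 240
C: 13×6 + 12×1 + 11×2 + 11×5 + 10×5 + 10×4 = 257
D: 13×2 + 12×3 + 11×3 + 11×2 + 10×1 + 10×5 = 177
E: 13×3 + 12×5 + 11×4 + 11×4 + 10×4 + 10×1 = 237
F: 13×1 + 12×6 + 11×1 + 11×6 + 10×6 + 10×6 = 282

F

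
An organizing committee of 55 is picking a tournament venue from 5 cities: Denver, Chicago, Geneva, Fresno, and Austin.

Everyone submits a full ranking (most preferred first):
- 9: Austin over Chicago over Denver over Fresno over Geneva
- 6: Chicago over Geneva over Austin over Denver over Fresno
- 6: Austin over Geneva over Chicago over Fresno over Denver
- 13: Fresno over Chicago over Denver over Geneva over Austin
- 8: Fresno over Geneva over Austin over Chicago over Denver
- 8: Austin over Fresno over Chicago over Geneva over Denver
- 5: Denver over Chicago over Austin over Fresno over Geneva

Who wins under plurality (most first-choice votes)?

First-place votes: Denver 5, Chicago 6, Geneva 0, Fresno 21, Austin 23.

Austin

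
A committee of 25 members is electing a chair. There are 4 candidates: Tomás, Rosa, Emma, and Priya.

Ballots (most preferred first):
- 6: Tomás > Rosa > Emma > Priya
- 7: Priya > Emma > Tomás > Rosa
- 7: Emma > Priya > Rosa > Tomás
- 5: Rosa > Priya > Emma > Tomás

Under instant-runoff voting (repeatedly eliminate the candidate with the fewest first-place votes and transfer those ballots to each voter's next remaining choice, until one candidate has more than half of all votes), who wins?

Emma

Round 1: Tomás 6, Rosa 5, Emma 7, Priya 7. Rosa eliminated.
Round 2: Tomás 6, Emma 7, Priya 12. Tomás eliminated.
Round 3: Emma 13, Priya 12. Emma has a majority (≥13).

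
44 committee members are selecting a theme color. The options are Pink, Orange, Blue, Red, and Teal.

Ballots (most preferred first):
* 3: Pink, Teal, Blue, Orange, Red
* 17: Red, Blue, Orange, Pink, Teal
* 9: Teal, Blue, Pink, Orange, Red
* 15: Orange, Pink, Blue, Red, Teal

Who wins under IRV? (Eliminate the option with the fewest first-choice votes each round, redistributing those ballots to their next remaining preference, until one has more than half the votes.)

Round 1: Pink 3, Orange 15, Blue 0, Red 17, Teal 9. Blue eliminated.
Round 2: Pink 3, Orange 15, Red 17, Teal 9. Pink eliminated.
Round 3: Orange 15, Red 17, Teal 12. Teal eliminated.
Round 4: Orange 27, Red 17. Orange has a majority (≥23).

Orange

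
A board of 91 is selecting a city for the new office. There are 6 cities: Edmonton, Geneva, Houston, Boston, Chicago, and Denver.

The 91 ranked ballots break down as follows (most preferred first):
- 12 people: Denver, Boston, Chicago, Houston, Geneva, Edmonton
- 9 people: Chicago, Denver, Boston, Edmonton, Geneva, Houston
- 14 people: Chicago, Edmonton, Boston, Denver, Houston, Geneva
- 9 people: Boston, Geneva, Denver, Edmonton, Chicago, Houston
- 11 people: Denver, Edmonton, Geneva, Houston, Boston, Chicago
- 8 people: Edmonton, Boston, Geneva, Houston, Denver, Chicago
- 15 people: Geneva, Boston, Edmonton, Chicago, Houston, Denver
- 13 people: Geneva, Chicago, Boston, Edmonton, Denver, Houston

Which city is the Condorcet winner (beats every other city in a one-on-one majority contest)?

Boston vs Edmonton: 58–33
Boston vs Geneva: 52–39
Boston vs Houston: 80–11
Boston vs Chicago: 55–36
Boston vs Denver: 59–32
Boston beats every other city.

Boston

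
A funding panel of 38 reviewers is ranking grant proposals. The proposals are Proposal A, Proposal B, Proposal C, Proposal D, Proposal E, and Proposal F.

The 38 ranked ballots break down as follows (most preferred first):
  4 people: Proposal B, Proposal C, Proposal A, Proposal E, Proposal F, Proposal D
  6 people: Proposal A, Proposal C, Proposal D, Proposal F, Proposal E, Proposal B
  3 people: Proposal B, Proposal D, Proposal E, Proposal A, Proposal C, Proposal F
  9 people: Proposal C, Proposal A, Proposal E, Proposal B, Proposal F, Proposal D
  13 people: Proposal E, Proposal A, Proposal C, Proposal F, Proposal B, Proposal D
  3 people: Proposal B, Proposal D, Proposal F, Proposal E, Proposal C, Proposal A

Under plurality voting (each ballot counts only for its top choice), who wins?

First-place votes: Proposal A 6, Proposal B 10, Proposal C 9, Proposal D 0, Proposal E 13, Proposal F 0.

Proposal E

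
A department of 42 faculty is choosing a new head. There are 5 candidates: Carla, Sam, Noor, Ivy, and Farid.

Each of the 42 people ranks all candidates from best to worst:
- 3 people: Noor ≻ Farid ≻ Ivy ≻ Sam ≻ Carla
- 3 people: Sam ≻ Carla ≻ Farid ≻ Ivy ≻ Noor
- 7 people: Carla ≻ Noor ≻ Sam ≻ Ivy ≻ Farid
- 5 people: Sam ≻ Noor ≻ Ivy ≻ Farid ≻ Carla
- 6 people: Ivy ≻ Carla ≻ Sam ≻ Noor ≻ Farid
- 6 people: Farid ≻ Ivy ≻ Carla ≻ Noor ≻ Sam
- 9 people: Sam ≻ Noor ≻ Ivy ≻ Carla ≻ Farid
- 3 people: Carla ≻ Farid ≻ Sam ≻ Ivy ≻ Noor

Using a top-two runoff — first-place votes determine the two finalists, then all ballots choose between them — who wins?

Round 1 first-place votes: Carla 10, Sam 17, Noor 3, Ivy 6, Farid 6. Sam and Carla advance.
Runoff: Sam is ranked above Carla on 20 ballots, Carla above Sam on 22.

Carla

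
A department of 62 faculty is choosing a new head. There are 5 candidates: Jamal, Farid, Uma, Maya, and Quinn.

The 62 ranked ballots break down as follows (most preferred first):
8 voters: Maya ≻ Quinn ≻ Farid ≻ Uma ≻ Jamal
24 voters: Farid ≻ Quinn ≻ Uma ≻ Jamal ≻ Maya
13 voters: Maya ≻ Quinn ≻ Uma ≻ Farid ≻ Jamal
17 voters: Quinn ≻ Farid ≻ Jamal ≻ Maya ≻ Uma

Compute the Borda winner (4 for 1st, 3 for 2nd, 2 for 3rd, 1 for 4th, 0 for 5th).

Jamal: 8×0 + 24×1 + 13×0 + 17×2 = 58
Farid: 8×2 + 24×4 + 13×1 + 17×3 = 176
Uma: 8×1 + 24×2 + 13×2 + 17×0 = 82
Maya: 8×4 + 24×0 + 13×4 + 17×1 = 101
Quinn: 8×3 + 24×3 + 13×3 + 17×4 = 203

Quinn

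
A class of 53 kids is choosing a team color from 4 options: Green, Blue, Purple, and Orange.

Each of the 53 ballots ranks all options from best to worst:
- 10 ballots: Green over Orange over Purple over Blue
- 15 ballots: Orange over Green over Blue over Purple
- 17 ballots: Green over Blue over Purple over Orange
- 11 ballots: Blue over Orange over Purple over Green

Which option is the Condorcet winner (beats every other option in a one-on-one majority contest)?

Green vs Blue: 42–11
Green vs Purple: 42–11
Green vs Orange: 27–26
Green beats every other option.

Green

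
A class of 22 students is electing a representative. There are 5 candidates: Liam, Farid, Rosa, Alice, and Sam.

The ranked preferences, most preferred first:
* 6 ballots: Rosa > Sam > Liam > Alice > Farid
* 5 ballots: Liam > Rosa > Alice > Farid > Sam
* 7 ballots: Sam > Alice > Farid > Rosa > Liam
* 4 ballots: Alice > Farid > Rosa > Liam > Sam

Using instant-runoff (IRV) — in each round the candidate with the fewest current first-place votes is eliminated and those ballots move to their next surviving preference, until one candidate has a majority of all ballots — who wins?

Rosa

Round 1: Liam 5, Farid 0, Rosa 6, Alice 4, Sam 7. Farid eliminated.
Round 2: Liam 5, Rosa 6, Alice 4, Sam 7. Alice eliminated.
Round 3: Liam 5, Rosa 10, Sam 7. Liam eliminated.
Round 4: Rosa 15, Sam 7. Rosa has a majority (≥12).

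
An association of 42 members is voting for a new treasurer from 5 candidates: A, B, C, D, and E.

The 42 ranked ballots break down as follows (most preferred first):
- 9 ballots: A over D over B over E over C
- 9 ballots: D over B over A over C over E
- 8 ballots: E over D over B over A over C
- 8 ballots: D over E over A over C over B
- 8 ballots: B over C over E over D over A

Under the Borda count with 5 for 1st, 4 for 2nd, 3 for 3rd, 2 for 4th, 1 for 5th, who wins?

D

A: 9×5 + 9×3 + 8×2 + 8×3 + 8×1 = 120
B: 9×3 + 9×4 + 8×3 + 8×1 + 8×5 = 135
C: 9×1 + 9×2 + 8×1 + 8×2 + 8×4 = 83
D: 9×4 + 9×5 + 8×4 + 8×5 + 8×2 = 169
E: 9×2 + 9×1 + 8×5 + 8×4 + 8×3 = 123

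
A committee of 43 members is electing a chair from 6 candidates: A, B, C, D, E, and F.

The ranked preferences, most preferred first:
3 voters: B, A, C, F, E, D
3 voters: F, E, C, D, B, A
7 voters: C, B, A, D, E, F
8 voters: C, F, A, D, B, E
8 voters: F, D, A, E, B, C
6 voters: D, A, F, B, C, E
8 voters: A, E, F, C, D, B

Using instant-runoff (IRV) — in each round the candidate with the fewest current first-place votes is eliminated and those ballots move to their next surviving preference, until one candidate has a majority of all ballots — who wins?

A

Round 1: A 8, B 3, C 15, D 6, E 0, F 11. E eliminated.
Round 2: A 8, B 3, C 15, D 6, F 11. B eliminated.
Round 3: A 11, C 15, D 6, F 11. D eliminated.
Round 4: A 17, C 15, F 11. F eliminated.
Round 5: A 25, C 18. A has a majority (≥22).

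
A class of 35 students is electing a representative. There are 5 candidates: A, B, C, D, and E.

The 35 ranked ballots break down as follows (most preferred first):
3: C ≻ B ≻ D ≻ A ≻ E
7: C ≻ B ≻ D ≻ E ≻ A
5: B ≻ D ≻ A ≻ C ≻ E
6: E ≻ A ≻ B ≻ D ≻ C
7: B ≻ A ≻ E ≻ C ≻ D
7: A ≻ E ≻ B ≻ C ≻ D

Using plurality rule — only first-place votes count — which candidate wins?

B

First-place votes: A 7, B 12, C 10, D 0, E 6.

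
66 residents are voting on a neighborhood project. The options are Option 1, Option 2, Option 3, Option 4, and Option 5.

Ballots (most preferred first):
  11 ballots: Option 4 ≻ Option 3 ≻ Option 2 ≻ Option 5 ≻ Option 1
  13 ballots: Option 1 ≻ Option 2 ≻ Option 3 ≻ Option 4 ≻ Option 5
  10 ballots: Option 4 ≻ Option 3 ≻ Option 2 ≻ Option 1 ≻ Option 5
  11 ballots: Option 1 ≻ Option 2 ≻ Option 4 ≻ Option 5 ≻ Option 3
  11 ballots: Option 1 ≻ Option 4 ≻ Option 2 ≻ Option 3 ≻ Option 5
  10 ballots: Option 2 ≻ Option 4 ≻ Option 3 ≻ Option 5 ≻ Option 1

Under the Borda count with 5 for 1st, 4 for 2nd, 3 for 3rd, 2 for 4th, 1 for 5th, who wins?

Option 4

Option 1: 11×1 + 13×5 + 10×2 + 11×5 + 11×5 + 10×1 = 216
Option 2: 11×3 + 13×4 + 10×3 + 11×4 + 11×3 + 10×5 = 242
Option 3: 11×4 + 13×3 + 10×4 + 11×1 + 11×2 + 10×3 = 186
Option 4: 11×5 + 13×2 + 10×5 + 11×3 + 11×4 + 10×4 = 248
Option 5: 11×2 + 13×1 + 10×1 + 11×2 + 11×1 + 10×2 = 98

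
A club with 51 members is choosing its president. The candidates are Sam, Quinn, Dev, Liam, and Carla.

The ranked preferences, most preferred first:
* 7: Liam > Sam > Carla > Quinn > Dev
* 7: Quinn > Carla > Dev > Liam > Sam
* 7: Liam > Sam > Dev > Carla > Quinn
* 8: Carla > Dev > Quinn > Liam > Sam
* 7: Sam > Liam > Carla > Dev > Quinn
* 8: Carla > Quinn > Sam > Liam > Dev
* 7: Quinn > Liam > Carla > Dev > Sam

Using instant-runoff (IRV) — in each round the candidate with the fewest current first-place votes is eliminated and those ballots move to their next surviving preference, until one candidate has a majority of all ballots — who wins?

Liam

Round 1: Sam 7, Quinn 14, Dev 0, Liam 14, Carla 16. Dev eliminated.
Round 2: Sam 7, Quinn 14, Liam 14, Carla 16. Sam eliminated.
Round 3: Quinn 14, Liam 21, Carla 16. Quinn eliminated.
Round 4: Liam 28, Carla 23. Liam has a majority (≥26).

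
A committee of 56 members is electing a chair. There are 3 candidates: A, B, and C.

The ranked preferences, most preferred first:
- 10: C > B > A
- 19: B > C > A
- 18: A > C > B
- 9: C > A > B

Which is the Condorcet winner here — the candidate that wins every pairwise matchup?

C vs A: 38–18
C vs B: 37–19
C beats every other candidate.

C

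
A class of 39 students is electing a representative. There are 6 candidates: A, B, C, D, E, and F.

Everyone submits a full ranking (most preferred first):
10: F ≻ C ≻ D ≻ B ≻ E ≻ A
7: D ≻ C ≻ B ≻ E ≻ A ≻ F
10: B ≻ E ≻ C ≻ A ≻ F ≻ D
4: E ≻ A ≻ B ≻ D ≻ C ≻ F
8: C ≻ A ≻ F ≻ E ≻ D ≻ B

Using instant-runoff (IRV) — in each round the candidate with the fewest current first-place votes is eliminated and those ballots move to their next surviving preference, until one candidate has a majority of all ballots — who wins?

Round 1: A 0, B 10, C 8, D 7, E 4, F 10. A eliminated.
Round 2: B 10, C 8, D 7, E 4, F 10. E eliminated.
Round 3: B 14, C 8, D 7, F 10. D eliminated.
Round 4: B 14, C 15, F 10. F eliminated.
Round 5: B 14, C 25. C has a majority (≥20).

C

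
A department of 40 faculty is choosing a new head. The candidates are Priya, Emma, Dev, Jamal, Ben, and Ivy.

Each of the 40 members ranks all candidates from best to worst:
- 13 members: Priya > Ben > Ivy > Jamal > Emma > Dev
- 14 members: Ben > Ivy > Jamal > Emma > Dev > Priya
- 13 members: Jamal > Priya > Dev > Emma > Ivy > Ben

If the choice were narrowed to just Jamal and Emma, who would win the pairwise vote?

Jamal

Jamal is ranked above Emma on 40 ballots; Emma above Jamal on 0.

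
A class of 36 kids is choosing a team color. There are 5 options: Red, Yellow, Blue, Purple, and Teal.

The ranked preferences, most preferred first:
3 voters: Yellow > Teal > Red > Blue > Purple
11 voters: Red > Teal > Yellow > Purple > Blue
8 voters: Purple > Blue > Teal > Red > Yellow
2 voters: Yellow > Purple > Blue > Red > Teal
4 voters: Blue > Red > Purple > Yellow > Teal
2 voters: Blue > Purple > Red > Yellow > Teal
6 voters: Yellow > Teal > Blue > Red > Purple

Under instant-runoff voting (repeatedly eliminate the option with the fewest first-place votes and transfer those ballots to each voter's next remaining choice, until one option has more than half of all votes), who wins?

Red

Round 1: Red 11, Yellow 11, Blue 6, Purple 8, Teal 0. Teal eliminated.
Round 2: Red 11, Yellow 11, Blue 6, Purple 8. Blue eliminated.
Round 3: Red 15, Yellow 11, Purple 10. Purple eliminated.
Round 4: Red 25, Yellow 11. Red has a majority (≥19).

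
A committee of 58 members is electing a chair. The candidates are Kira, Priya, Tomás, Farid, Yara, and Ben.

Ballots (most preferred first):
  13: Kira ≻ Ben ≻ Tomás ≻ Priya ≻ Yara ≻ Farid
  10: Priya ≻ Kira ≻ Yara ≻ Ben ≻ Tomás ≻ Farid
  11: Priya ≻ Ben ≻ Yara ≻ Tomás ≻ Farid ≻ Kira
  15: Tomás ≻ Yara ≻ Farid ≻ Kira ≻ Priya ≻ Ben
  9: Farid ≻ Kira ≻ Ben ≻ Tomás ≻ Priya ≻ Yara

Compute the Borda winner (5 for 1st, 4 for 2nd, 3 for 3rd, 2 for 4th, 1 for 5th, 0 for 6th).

Kira

Kira: 13×5 + 10×4 + 11×0 + 15×2 + 9×4 = 171
Priya: 13×2 + 10×5 + 11×5 + 15×1 + 9×1 = 155
Tomás: 13×3 + 10×1 + 11×2 + 15×5 + 9×2 = 164
Farid: 13×0 + 10×0 + 11×1 + 15×3 + 9×5 = 101
Yara: 13×1 + 10×3 + 11×3 + 15×4 + 9×0 = 136
Ben: 13×4 + 10×2 + 11×4 + 15×0 + 9×3 = 143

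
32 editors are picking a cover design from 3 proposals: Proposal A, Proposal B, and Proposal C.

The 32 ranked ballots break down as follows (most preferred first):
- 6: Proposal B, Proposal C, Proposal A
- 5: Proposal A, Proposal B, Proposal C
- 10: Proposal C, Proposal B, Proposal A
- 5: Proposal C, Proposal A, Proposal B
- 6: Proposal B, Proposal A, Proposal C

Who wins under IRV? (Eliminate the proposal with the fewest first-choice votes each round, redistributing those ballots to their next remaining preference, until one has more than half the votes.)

Round 1: Proposal A 5, Proposal B 12, Proposal C 15. Proposal A eliminated.
Round 2: Proposal B 17, Proposal C 15. Proposal B has a majority (≥17).

Proposal B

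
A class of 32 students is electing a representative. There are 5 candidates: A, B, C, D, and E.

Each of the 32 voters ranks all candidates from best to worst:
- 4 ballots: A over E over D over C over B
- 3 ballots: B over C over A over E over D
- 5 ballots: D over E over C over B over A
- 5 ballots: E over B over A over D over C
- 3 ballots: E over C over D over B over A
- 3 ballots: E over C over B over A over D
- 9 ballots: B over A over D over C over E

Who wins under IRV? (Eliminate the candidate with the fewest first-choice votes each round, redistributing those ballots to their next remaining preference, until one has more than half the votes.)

Round 1: A 4, B 12, C 0, D 5, E 11. C eliminated.
Round 2: A 4, B 12, D 5, E 11. A eliminated.
Round 3: B 12, D 5, E 15. D eliminated.
Round 4: B 12, E 20. E has a majority (≥17).

E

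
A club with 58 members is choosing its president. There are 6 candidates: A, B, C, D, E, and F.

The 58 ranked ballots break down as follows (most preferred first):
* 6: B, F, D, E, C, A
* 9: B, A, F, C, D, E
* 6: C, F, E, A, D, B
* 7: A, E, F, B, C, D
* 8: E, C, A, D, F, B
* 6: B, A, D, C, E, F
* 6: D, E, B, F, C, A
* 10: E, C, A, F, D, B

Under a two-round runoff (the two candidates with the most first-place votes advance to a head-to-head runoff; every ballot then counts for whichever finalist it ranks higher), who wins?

E

Round 1 first-place votes: A 7, B 21, C 6, D 6, E 18, F 0. B and E advance.
Runoff: B is ranked above E on 21 ballots, E above B on 37.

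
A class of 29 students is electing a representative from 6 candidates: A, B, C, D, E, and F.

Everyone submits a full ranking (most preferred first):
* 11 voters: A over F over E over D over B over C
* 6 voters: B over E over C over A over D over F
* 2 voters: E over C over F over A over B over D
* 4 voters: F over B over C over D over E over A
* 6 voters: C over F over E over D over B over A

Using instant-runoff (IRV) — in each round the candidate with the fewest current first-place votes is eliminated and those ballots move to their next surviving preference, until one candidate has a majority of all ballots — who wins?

Round 1: A 11, B 6, C 6, D 0, E 2, F 4. D eliminated.
Round 2: A 11, B 6, C 6, E 2, F 4. E eliminated.
Round 3: A 11, B 6, C 8, F 4. F eliminated.
Round 4: A 11, B 10, C 8. C eliminated.
Round 5: A 13, B 16. B has a majority (≥15).

B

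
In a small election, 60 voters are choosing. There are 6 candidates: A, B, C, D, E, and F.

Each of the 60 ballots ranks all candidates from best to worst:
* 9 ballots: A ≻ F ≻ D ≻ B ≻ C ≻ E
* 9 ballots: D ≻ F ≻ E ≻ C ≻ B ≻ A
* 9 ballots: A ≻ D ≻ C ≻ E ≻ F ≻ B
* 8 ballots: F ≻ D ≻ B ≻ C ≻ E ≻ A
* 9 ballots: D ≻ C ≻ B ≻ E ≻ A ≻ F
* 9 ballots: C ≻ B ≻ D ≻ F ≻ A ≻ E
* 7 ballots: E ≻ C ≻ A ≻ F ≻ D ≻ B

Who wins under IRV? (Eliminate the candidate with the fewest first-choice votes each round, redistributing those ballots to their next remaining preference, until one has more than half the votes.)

D

Round 1: A 18, B 0, C 9, D 18, E 7, F 8. B eliminated.
Round 2: A 18, C 9, D 18, E 7, F 8. E eliminated.
Round 3: A 18, C 16, D 18, F 8. F eliminated.
Round 4: A 18, C 16, D 26. C eliminated.
Round 5: A 25, D 35. D has a majority (≥31).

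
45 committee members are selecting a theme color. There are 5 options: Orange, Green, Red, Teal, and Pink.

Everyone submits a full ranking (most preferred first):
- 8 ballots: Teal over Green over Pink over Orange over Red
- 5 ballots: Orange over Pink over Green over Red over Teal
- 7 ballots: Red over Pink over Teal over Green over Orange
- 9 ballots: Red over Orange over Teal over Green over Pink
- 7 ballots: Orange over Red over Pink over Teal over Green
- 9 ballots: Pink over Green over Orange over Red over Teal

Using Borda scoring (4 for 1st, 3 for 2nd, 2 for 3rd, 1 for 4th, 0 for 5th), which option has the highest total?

Pink

Orange: 8×1 + 5×4 + 7×0 + 9×3 + 7×4 + 9×2 = 101
Green: 8×3 + 5×2 + 7×1 + 9×1 + 7×0 + 9×3 = 77
Red: 8×0 + 5×1 + 7×4 + 9×4 + 7×3 + 9×1 = 99
Teal: 8×4 + 5×0 + 7×2 + 9×2 + 7×1 + 9×0 = 71
Pink: 8×2 + 5×3 + 7×3 + 9×0 + 7×2 + 9×4 = 102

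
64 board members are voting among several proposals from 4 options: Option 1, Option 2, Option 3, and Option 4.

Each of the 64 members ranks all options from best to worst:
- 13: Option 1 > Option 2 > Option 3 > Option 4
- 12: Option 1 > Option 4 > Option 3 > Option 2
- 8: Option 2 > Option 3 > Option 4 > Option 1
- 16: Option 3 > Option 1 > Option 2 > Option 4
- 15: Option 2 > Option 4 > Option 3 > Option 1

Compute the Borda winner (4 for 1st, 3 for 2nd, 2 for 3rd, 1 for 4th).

Option 2

Option 1: 13×4 + 12×4 + 8×1 + 16×3 + 15×1 = 171
Option 2: 13×3 + 12×1 + 8×4 + 16×2 + 15×4 = 175
Option 3: 13×2 + 12×2 + 8×3 + 16×4 + 15×2 = 168
Option 4: 13×1 + 12×3 + 8×2 + 16×1 + 15×3 = 126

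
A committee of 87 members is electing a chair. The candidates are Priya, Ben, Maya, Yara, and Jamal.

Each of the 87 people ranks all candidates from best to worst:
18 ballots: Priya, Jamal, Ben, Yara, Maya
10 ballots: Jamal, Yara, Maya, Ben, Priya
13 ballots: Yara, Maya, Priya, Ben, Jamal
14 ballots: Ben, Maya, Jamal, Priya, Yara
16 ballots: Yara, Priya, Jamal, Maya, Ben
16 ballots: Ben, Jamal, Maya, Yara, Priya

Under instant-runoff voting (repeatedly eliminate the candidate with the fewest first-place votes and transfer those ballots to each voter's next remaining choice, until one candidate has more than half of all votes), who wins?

Ben

Round 1: Priya 18, Ben 30, Maya 0, Yara 29, Jamal 10. Maya eliminated.
Round 2: Priya 18, Ben 30, Yara 29, Jamal 10. Jamal eliminated.
Round 3: Priya 18, Ben 30, Yara 39. Priya eliminated.
Round 4: Ben 48, Yara 39. Ben has a majority (≥44).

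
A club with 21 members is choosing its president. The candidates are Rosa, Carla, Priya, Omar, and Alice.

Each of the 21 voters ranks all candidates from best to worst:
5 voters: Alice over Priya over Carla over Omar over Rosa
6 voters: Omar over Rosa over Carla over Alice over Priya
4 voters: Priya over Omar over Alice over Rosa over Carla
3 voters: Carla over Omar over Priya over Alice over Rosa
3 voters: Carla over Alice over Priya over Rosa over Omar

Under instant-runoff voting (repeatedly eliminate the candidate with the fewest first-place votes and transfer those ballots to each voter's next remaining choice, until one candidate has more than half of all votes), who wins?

Round 1: Rosa 0, Carla 6, Priya 4, Omar 6, Alice 5. Rosa eliminated.
Round 2: Carla 6, Priya 4, Omar 6, Alice 5. Priya eliminated.
Round 3: Carla 6, Omar 10, Alice 5. Alice eliminated.
Round 4: Carla 11, Omar 10. Carla has a majority (≥11).

Carla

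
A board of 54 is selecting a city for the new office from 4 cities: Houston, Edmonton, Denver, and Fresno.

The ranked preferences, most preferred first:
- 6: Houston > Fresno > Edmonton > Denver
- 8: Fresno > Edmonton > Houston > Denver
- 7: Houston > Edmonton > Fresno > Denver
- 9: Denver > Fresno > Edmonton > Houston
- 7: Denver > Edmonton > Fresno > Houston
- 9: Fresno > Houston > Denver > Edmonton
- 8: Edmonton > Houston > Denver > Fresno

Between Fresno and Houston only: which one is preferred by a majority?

Fresno is ranked above Houston on 33 ballots; Houston above Fresno on 21.

Fresno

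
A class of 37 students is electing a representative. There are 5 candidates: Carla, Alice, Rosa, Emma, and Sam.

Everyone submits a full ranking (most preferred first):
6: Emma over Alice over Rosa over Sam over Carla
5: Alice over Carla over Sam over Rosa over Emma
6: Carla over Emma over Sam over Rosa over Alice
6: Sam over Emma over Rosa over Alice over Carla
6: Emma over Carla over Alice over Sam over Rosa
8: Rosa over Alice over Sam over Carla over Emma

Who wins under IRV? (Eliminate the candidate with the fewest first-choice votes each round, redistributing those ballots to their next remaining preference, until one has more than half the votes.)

Carla

Round 1: Carla 6, Alice 5, Rosa 8, Emma 12, Sam 6. Alice eliminated.
Round 2: Carla 11, Rosa 8, Emma 12, Sam 6. Sam eliminated.
Round 3: Carla 11, Rosa 8, Emma 18. Rosa eliminated.
Round 4: Carla 19, Emma 18. Carla has a majority (≥19).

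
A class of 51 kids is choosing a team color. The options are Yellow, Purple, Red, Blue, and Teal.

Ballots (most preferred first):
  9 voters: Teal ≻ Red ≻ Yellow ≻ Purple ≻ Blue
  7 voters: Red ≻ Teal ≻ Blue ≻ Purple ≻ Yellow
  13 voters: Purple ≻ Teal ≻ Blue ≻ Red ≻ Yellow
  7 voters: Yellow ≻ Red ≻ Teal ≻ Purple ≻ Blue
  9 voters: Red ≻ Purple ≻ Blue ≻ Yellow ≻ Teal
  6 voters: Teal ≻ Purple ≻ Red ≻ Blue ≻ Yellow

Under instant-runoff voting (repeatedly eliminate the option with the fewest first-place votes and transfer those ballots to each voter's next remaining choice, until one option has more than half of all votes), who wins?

Round 1: Yellow 7, Purple 13, Red 16, Blue 0, Teal 15. Blue eliminated.
Round 2: Yellow 7, Purple 13, Red 16, Teal 15. Yellow eliminated.
Round 3: Purple 13, Red 23, Teal 15. Purple eliminated.
Round 4: Red 23, Teal 28. Teal has a majority (≥26).

Teal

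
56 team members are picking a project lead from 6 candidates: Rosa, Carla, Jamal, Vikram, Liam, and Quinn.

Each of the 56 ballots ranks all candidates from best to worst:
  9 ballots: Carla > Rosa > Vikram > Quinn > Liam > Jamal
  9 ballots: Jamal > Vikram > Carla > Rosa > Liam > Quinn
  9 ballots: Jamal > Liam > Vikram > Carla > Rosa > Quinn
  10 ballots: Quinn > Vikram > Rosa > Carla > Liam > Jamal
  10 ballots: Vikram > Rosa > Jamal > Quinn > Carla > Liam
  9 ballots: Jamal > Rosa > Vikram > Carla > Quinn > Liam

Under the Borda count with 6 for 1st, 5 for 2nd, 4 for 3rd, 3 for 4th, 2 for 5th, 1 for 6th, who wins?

Rosa: 9×5 + 9×3 + 9×2 + 10×4 + 10×5 + 9×5 = 225
Carla: 9×6 + 9×4 + 9×3 + 10×3 + 10×2 + 9×3 = 194
Jamal: 9×1 + 9×6 + 9×6 + 10×1 + 10×4 + 9×6 = 221
Vikram: 9×4 + 9×5 + 9×4 + 10×5 + 10×6 + 9×4 = 263
Liam: 9×2 + 9×2 + 9×5 + 10×2 + 10×1 + 9×1 = 120
Quinn: 9×3 + 9×1 + 9×1 + 10×6 + 10×3 + 9×2 = 153

Vikram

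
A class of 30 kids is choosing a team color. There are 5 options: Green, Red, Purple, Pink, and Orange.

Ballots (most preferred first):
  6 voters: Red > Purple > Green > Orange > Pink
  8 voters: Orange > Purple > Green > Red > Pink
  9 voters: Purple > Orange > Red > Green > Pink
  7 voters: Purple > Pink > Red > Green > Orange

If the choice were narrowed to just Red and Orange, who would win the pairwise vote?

Red is ranked above Orange on 13 ballots; Orange above Red on 17.

Orange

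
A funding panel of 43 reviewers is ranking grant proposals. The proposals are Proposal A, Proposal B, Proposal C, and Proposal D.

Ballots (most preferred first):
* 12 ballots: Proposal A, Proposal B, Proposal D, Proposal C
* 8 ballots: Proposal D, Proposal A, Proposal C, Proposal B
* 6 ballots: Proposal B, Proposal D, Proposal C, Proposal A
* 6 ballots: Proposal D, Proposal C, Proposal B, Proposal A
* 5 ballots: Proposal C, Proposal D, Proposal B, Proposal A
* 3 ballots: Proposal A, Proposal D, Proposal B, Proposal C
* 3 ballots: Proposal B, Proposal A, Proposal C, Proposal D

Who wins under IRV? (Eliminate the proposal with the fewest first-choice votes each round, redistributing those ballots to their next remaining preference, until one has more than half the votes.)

Proposal D

Round 1: Proposal A 15, Proposal B 9, Proposal C 5, Proposal D 14. Proposal C eliminated.
Round 2: Proposal A 15, Proposal B 9, Proposal D 19. Proposal B eliminated.
Round 3: Proposal A 18, Proposal D 25. Proposal D has a majority (≥22).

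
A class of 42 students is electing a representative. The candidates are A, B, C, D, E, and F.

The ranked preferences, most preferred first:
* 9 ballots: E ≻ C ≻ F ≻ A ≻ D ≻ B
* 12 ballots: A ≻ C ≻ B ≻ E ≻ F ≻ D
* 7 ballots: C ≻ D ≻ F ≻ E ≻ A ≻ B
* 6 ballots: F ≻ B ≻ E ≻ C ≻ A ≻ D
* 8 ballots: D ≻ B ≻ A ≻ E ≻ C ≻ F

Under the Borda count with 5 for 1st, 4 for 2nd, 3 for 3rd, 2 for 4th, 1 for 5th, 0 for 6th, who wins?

A: 9×2 + 12×5 + 7×1 + 6×1 + 8×3 = 115
B: 9×0 + 12×3 + 7×0 + 6×4 + 8×4 = 92
C: 9×4 + 12×4 + 7×5 + 6×2 + 8×1 = 139
D: 9×1 + 12×0 + 7×4 + 6×0 + 8×5 = 77
E: 9×5 + 12×2 + 7×2 + 6×3 + 8×2 = 117
F: 9×3 + 12×1 + 7×3 + 6×5 + 8×0 = 90

C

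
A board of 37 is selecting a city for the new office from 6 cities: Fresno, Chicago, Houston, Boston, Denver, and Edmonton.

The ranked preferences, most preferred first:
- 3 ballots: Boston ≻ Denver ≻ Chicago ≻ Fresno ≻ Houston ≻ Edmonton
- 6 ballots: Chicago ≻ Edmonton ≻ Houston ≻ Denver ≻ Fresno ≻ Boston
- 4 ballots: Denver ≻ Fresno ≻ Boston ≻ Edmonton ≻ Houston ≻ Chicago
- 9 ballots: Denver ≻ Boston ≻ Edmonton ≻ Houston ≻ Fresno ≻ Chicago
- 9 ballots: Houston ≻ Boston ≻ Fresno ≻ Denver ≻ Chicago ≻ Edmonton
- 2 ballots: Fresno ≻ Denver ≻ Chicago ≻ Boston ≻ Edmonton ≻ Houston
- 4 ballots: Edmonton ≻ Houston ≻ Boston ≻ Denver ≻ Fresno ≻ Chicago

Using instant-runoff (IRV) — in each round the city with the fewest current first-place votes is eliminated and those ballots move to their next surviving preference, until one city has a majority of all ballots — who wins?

Houston

Round 1: Fresno 2, Chicago 6, Houston 9, Boston 3, Denver 13, Edmonton 4. Fresno eliminated.
Round 2: Chicago 6, Houston 9, Boston 3, Denver 15, Edmonton 4. Boston eliminated.
Round 3: Chicago 6, Houston 9, Denver 18, Edmonton 4. Edmonton eliminated.
Round 4: Chicago 6, Houston 13, Denver 18. Chicago eliminated.
Round 5: Houston 19, Denver 18. Houston has a majority (≥19).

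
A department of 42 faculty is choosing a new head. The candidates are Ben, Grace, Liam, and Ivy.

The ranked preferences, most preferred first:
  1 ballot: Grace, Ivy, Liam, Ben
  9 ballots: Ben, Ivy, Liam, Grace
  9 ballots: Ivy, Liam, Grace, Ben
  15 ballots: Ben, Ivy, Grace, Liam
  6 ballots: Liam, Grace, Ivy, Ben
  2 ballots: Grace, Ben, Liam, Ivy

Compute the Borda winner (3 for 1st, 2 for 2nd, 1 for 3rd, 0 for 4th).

Ivy

Ben: 1×0 + 9×3 + 9×0 + 15×3 + 6×0 + 2×2 = 76
Grace: 1×3 + 9×0 + 9×1 + 15×1 + 6×2 + 2×3 = 45
Liam: 1×1 + 9×1 + 9×2 + 15×0 + 6×3 + 2×1 = 48
Ivy: 1×2 + 9×2 + 9×3 + 15×2 + 6×1 + 2×0 = 83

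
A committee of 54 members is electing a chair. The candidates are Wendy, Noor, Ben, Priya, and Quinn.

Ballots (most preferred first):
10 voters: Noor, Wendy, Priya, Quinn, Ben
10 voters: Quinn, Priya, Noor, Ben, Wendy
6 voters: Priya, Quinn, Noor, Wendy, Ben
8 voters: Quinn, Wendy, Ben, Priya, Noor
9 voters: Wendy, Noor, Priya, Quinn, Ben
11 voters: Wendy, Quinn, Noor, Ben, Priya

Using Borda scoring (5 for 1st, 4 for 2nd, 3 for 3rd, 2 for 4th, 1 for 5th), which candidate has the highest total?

Quinn

Wendy: 10×4 + 10×1 + 6×2 + 8×4 + 9×5 + 11×5 = 194
Noor: 10×5 + 10×3 + 6×3 + 8×1 + 9×4 + 11×3 = 175
Ben: 10×1 + 10×2 + 6×1 + 8×3 + 9×1 + 11×2 = 91
Priya: 10×3 + 10×4 + 6×5 + 8×2 + 9×3 + 11×1 = 154
Quinn: 10×2 + 10×5 + 6×4 + 8×5 + 9×2 + 11×4 = 196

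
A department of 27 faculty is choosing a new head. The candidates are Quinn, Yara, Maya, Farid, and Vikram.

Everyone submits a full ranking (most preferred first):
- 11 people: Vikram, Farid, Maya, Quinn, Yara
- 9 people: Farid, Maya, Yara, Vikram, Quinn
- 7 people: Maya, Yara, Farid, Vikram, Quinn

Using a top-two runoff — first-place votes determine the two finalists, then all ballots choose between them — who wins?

Farid

Round 1 first-place votes: Quinn 0, Yara 0, Maya 7, Farid 9, Vikram 11. Vikram and Farid advance.
Runoff: Vikram is ranked above Farid on 11 ballots, Farid above Vikram on 16.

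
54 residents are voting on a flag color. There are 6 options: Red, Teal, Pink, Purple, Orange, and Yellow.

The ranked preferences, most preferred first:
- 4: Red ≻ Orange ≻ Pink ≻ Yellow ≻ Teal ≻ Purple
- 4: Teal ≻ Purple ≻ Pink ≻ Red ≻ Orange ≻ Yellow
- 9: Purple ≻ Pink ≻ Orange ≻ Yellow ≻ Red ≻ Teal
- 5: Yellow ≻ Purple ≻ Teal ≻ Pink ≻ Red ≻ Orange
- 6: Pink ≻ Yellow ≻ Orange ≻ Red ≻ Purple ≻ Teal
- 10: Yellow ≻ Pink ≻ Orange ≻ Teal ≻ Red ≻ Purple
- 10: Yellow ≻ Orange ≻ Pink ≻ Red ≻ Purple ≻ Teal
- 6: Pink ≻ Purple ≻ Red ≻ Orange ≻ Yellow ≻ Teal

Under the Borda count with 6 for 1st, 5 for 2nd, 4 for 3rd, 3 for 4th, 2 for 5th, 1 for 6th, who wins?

Red: 4×6 + 4×3 + 9×2 + 5×2 + 6×3 + 10×2 + 10×3 + 6×4 = 156
Teal: 4×2 + 4×6 + 9×1 + 5×4 + 6×1 + 10×3 + 10×1 + 6×1 = 113
Pink: 4×4 + 4×4 + 9×5 + 5×3 + 6×6 + 10×5 + 10×4 + 6×6 = 254
Purple: 4×1 + 4×5 + 9×6 + 5×5 + 6×2 + 10×1 + 10×2 + 6×5 = 175
Orange: 4×5 + 4×2 + 9×4 + 5×1 + 6×4 + 10×4 + 10×5 + 6×3 = 201
Yellow: 4×3 + 4×1 + 9×3 + 5×6 + 6×5 + 10×6 + 10×6 + 6×2 = 235

Pink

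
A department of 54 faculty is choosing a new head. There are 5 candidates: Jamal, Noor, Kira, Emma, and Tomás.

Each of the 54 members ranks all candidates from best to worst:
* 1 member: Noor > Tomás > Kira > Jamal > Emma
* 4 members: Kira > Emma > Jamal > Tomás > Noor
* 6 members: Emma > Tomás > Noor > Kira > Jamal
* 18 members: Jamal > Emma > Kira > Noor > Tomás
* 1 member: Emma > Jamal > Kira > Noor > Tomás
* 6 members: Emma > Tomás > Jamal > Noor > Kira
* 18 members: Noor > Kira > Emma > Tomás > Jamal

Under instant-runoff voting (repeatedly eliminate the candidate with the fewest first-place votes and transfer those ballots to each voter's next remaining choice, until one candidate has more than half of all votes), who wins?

Round 1: Jamal 18, Noor 19, Kira 4, Emma 13, Tomás 0. Tomás eliminated.
Round 2: Jamal 18, Noor 19, Kira 4, Emma 13. Kira eliminated.
Round 3: Jamal 18, Noor 19, Emma 17. Emma eliminated.
Round 4: Jamal 29, Noor 25. Jamal has a majority (≥28).

Jamal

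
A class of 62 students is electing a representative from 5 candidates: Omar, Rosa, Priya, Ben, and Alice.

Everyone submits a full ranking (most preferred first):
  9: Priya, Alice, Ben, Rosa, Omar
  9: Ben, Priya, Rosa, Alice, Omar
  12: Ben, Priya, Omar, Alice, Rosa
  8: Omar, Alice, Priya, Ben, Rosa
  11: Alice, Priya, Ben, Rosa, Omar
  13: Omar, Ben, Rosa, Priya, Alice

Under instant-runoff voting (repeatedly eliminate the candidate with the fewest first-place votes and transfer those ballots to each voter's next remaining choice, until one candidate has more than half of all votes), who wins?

Ben

Round 1: Omar 21, Rosa 0, Priya 9, Ben 21, Alice 11. Rosa eliminated.
Round 2: Omar 21, Priya 9, Ben 21, Alice 11. Priya eliminated.
Round 3: Omar 21, Ben 21, Alice 20. Alice eliminated.
Round 4: Omar 21, Ben 41. Ben has a majority (≥32).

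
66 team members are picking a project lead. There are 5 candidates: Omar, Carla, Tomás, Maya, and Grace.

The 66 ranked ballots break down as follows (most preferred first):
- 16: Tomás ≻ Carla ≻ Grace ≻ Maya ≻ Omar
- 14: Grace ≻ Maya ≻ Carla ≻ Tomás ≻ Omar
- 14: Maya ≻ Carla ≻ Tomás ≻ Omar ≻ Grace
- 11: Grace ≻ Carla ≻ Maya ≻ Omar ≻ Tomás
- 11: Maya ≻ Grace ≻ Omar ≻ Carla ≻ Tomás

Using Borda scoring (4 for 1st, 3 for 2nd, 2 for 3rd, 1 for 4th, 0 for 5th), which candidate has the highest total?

Maya

Omar: 16×0 + 14×0 + 14×1 + 11×1 + 11×2 = 47
Carla: 16×3 + 14×2 + 14×3 + 11×3 + 11×1 = 162
Tomás: 16×4 + 14×1 + 14×2 + 11×0 + 11×0 = 106
Maya: 16×1 + 14×3 + 14×4 + 11×2 + 11×4 = 180
Grace: 16×2 + 14×4 + 14×0 + 11×4 + 11×3 = 165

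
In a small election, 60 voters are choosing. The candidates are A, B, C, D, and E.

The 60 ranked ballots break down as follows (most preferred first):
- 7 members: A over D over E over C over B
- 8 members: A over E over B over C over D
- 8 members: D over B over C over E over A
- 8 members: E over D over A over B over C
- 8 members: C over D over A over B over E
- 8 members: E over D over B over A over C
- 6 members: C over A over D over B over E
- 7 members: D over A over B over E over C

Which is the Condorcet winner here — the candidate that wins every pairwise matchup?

D

D vs A: 39–21
D vs B: 52–8
D vs C: 38–22
D vs E: 36–24
D beats every other candidate.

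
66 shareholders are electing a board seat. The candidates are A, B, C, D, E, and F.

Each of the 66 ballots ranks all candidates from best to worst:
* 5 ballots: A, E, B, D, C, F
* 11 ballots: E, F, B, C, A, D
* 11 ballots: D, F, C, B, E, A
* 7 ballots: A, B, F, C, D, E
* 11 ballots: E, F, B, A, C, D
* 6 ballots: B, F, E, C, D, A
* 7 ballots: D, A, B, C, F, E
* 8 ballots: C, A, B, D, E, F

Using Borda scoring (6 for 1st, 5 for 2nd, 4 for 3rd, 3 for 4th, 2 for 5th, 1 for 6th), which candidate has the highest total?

B

A: 5×6 + 11×2 + 11×1 + 7×6 + 11×3 + 6×1 + 7×5 + 8×5 = 219
B: 5×4 + 11×4 + 11×3 + 7×5 + 11×4 + 6×6 + 7×4 + 8×4 = 272
C: 5×2 + 11×3 + 11×4 + 7×3 + 11×2 + 6×3 + 7×3 + 8×6 = 217
D: 5×3 + 11×1 + 11×6 + 7×2 + 11×1 + 6×2 + 7×6 + 8×3 = 195
E: 5×5 + 11×6 + 11×2 + 7×1 + 11×6 + 6×4 + 7×1 + 8×2 = 233
F: 5×1 + 11×5 + 11×5 + 7×4 + 11×5 + 6×5 + 7×2 + 8×1 = 250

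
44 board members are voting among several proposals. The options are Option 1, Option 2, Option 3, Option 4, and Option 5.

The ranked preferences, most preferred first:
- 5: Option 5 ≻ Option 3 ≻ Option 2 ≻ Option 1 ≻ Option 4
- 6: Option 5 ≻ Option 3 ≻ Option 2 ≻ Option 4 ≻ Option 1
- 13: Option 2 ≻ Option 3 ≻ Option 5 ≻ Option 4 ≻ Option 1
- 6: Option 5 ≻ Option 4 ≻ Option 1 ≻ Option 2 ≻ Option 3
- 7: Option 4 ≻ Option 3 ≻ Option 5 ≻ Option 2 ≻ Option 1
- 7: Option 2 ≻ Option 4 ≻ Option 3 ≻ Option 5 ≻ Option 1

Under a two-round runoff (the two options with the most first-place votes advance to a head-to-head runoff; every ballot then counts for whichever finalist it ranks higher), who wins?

Round 1 first-place votes: Option 1 0, Option 2 20, Option 3 0, Option 4 7, Option 5 17. Option 2 and Option 5 advance.
Runoff: Option 2 is ranked above Option 5 on 20 ballots, Option 5 above Option 2 on 24.

Option 5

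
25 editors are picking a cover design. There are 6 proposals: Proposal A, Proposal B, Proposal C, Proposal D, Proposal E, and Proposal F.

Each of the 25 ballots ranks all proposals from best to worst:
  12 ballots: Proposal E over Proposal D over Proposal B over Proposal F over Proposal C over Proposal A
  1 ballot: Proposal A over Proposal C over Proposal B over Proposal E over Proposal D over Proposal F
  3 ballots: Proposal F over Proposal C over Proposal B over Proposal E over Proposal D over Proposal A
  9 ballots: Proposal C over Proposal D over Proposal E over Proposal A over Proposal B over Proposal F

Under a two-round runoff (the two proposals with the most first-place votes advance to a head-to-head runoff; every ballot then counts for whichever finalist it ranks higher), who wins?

Proposal C

Round 1 first-place votes: Proposal A 1, Proposal B 0, Proposal C 9, Proposal D 0, Proposal E 12, Proposal F 3. Proposal E and Proposal C advance.
Runoff: Proposal E is ranked above Proposal C on 12 ballots, Proposal C above Proposal E on 13.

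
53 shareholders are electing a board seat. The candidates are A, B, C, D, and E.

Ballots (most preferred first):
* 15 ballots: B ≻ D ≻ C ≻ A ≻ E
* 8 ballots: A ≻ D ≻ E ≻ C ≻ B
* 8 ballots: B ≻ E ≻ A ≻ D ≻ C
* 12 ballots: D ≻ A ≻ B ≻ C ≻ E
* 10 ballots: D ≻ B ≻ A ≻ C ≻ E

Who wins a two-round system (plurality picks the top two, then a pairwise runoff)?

Round 1 first-place votes: A 8, B 23, C 0, D 22, E 0. B and D advance.
Runoff: B is ranked above D on 23 ballots, D above B on 30.

D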